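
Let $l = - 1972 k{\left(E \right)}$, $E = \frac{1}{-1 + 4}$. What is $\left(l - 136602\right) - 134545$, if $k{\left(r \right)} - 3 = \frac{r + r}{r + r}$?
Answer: $-279035$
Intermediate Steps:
$E = \frac{1}{3} \approx 0.33333$
$k{\left(r \right)} = 4$ ($k{\left(r \right)} = 3 + \frac{r + r}{r + r} = 3 + \frac{2 r}{2 r} = 3 + 2 r \frac{1}{2 r} = 3 + 1 = 4$)
$l = -7888$ ($l = \left(-1972\right) 4 = -7888$)
$\left(l - 136602\right) - 134545 = \left(-7888 - 136602\right) - 134545 = -144490 - 134545 = -279035$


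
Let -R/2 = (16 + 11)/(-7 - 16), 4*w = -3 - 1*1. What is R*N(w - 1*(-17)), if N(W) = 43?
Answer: 2322/23 ≈ 100.96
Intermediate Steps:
w = -1 (w = (-3 - 1*1)/4 = (-3 - 1)/4 = (1/4)*(-4) = -1)
R = 54/23 (R = -2*(16 + 11)/(-7 - 16) = -54/(-23) = -54*(-1)/23 = -2*(-27/23) = 54/23 ≈ 2.3478)
R*N(w - 1*(-17)) = (54/23)*43 = 2322/23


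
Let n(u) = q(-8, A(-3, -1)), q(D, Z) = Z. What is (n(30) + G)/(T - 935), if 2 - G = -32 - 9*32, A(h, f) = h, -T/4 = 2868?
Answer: -319/12407 ≈ -0.025711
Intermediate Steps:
T = -11472 (T = -4*2868 = -11472)
G = 322 (G = 2 - (-32 - 9*32) = 2 - (-32 - 288) = 2 - 1*(-320) = 2 + 320 = 322)
n(u) = -3
(n(30) + G)/(T - 935) = (-3 + 322)/(-11472 - 935) = 319/(-12407) = 319*(-1/12407) = -319/12407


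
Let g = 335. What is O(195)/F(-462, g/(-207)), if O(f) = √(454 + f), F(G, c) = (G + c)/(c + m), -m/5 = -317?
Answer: -327760*√649/95969 ≈ -87.006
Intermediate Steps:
m = 1585 (m = -5*(-317) = 1585)
F(G, c) = (G + c)/(1585 + c) (F(G, c) = (G + c)/(c + 1585) = (G + c)/(1585 + c))
O(195)/F(-462, g/(-207)) = √(454 + 195)/(((-462 + 335/(-207))/(1585 + 335/(-207)))) = √649/(((-462 + 335*(-1/207))/(1585 + 335*(-1/207)))) = √649/(((-462 - 335/207)/(1585 - 335/207))) = √649/((-95969/207/(327760/207))) = √649/(((207/327760)*(-95969/207))) = √649/(-95969/327760) = √649*(-327760/95969) = -327760*√649/95969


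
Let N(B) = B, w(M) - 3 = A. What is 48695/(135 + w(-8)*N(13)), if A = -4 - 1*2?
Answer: 48695/96 ≈ 507.24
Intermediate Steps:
A = -6 (A = -4 - 2 = -6)
w(M) = -3 (w(M) = 3 - 6 = -3)
48695/(135 + w(-8)*N(13)) = 48695/(135 - 3*13) = 48695/(135 - 39) = 48695/96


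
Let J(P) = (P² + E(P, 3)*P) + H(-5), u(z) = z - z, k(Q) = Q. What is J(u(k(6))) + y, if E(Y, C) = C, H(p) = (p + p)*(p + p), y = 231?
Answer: 331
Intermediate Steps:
H(p) = 4*p² (H(p) = (2*p)*(2*p) = 4*p²)
u(z) = 0
J(P) = 100 + P² + 3*P (J(P) = (P² + 3*P) + 4*(-5)² = (P² + 3*P) + 4*25 = (P² + 3*P) + 100 = 100 + P² + 3*P)
J(u(k(6))) + y = (100 + 0² + 3*0) + 231 = (100 + 0 + 0) + 231 = 100 + 231 = 331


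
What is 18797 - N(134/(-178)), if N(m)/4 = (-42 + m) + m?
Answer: 1688421/89 ≈ 18971.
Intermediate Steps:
N(m) = -168 + 8*m (N(m) = 4*((-42 + m) + m) = 4*(-42 + 2*m) = -168 + 8*m)
18797 - N(134/(-178)) = 18797 - (-168 + 8*(134/(-178))) = 18797 - (-168 + 8*(134*(-1/178))) = 18797 - (-168 + 8*(-67/89)) = 18797 - (-168 - 536/89) = 18797 - 1*(-15488/89) = 18797 + 15488/89 = 1688421/89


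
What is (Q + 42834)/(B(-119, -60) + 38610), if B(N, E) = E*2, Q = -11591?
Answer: 31243/38490 ≈ 0.81172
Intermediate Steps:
B(N, E) = 2*E
(Q + 42834)/(B(-119, -60) + 38610) = (-11591 + 42834)/(2*(-60) + 38610) = 31243/(-120 + 38610) = 31243/38490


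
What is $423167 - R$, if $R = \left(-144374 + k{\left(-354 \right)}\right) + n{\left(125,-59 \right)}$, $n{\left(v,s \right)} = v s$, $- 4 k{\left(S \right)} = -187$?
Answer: $\frac{2299477}{4} \approx 5.7487 \cdot 10^{5}$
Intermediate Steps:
$k{\left(S \right)} = \frac{187}{4}$ ($k{\left(S \right)} = \left(- \frac{1}{4}\right) \left(-187\right) = \frac{187}{4}$)
$n{\left(v,s \right)} = s v$
$R = - \frac{606809}{4}$ ($R = \left(-144374 + \frac{187}{4}\right) - 7375 = - \frac{577309}{4} - 7375 = - \frac{606809}{4} \approx -1.517 \cdot 10^{5}$)
$423167 - R = 423167 - - \frac{606809}{4} = 423167 + \frac{606809}{4} = \frac{2299477}{4}$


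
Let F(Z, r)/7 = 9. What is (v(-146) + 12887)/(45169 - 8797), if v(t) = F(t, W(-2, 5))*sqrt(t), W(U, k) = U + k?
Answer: 1841/5196 + 3*I*sqrt(146)/1732 ≈ 0.35431 + 0.020929*I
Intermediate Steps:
F(Z, r) = 63 (F(Z, r) = 7*9 = 63)
v(t) = 63*sqrt(t)
(v(-146) + 12887)/(45169 - 8797) = (63*sqrt(-146) + 12887)/(45169 - 8797) = (63*(I*sqrt(146)) + 12887)/36372 = (63*I*sqrt(146) + 12887)*(1/36372) = (12887 + 63*I*sqrt(146))*(1/36372) = 1841/5196 + 3*I*sqrt(146)/1732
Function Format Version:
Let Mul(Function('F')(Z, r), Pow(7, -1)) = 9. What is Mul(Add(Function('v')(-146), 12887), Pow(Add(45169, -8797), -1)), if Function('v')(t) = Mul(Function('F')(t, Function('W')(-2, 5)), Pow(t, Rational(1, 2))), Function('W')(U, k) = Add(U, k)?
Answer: Add(Rational(1841, 5196), Mul(Rational(3, 1732), I, Pow(146, Rational(1, 2)))) ≈ Add(0.35431, Mul(0.020929, I))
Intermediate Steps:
Function('F')(Z, r) = 63 (Function('F')(Z, r) = Mul(7, 9) = 63)
Function('v')(t) = Mul(63, Pow(t, Rational(1, 2)))
Mul(Add(Function('v')(-146), 12887), Pow(Add(45169, -8797), -1)) = Mul(Add(Mul(63, Pow(-146, Rational(1, 2))), 12887), Pow(Add(45169, -8797), -1)) = Mul(Add(Mul(63, Mul(I, Pow(146, Rational(1, 2)))), 12887), Pow(36372, -1)) = Mul(Add(Mul(63, I, Pow(146, Rational(1, 2))), 12887), Rational(1, 36372)) = Mul(Add(12887, Mul(63, I, Pow(146, Rational(1, 2)))), Rational(1, 36372)) = Add(Rational(1841, 5196), Mul(Rational(3, 1732), I, Pow(146, Rational(1, 2))))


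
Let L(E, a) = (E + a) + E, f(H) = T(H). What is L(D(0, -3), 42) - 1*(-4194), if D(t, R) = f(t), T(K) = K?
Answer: 4236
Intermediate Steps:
f(H) = H
D(t, R) = t
L(E, a) = a + 2*E
L(D(0, -3), 42) - 1*(-4194) = (42 + 2*0) - 1*(-4194) = (42 + 0) + 4194 = 42 + 4194 = 4236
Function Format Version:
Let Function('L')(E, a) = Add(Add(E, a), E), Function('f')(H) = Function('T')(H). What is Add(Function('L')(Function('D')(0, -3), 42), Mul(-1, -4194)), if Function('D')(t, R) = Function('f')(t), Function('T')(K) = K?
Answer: 4236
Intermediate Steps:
Function('f')(H) = H
Function('D')(t, R) = t
Function('L')(E, a) = Add(a, Mul(2, E))
Add(Function('L')(Function('D')(0, -3), 42), Mul(-1, -4194)) = Add(Add(42, Mul(2, 0)), Mul(-1, -4194)) = Add(Add(42, 0), 4194) = Add(42, 4194) = 4236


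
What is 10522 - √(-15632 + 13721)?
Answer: 10522 - 7*I*√39 ≈ 10522.0 - 43.715*I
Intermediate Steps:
10522 - √(-15632 + 13721) = 10522 - √(-1911) = 10522 - 7*I*√39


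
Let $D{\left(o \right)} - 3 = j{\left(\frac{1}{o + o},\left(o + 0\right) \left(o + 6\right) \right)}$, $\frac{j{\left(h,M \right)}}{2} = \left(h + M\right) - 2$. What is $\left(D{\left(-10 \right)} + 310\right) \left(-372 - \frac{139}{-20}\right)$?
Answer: $- \frac{28393589}{200} \approx -1.4197 \cdot 10^{5}$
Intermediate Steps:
$j{\left(h,M \right)} = -4 + 2 M + 2 h$ ($j{\left(h,M \right)} = 2 \left(\left(h + M\right) - 2\right) = 2 \left(\left(M + h\right) - 2\right) = 2 \left(-2 + M + h\right) = -4 + 2 M + 2 h$)
$D{\left(o \right)} = -1 + \frac{1}{o} + 2 o \left(6 + o\right)$ ($D{\left(o \right)} = 3 + \left(-4 + 2 \left(o + 0\right) \left(o + 6\right) + \frac{2}{o + o}\right) = 3 + \left(-4 + 2 o \left(6 + o\right) + \frac{2}{2 o}\right) = 3 + \left(-4 + 2 o \left(6 + o\right) + 2 \frac{1}{2 o}\right) = 3 + \left(-4 + 2 o \left(6 + o\right) + \frac{1}{o}\right) = 3 + \left(-4 + \frac{1}{o} + 2 o \left(6 + o\right)\right) = -1 + \frac{1}{o} + 2 o \left(6 + o\right)$)
$\left(D{\left(-10 \right)} + 310\right) \left(-372 - \frac{139}{-20}\right) = \left(\frac{1 - 10 \left(-1 + 2 \left(-10\right) \left(6 - 10\right)\right)}{-10} + 310\right) \left(-372 - \frac{139}{-20}\right) = \left(- \frac{1 - 10 \left(-1 + 2 \left(-10\right) \left(-4\right)\right)}{10} + 310\right) \left(-372 - - \frac{139}{20}\right) = \left(- \frac{1 - 10 \left(-1 + 80\right)}{10} + 310\right) \left(-372 + \frac{139}{20}\right) = \left(- \frac{1 - 790}{10} + 310\right) \left(- \frac{7301}{20}\right) = \left(\left(- \frac{1}{10}\right) \left(-789\right) + 310\right) \left(- \frac{7301}{20}\right) = \left(\frac{789}{10} + 310\right) \left(- \frac{7301}{20}\right) = \frac{3889}{10} \left(- \frac{7301}{20}\right) = - \frac{28393589}{200}$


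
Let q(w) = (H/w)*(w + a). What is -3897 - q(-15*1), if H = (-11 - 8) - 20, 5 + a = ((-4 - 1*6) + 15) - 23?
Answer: -18991/5 ≈ -3798.2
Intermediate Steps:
a = -23 (a = -5 + (((-4 - 1*6) + 15) - 23) = -5 + (((-4 - 6) + 15) - 23) = -5 + ((-10 + 15) - 23) = -5 + (5 - 23) = -5 - 18 = -23)
H = -39 (H = -19 - 20 = -39)
q(w) = -39*(-23 + w)/w (q(w) = (-39/w)*(w - 23) = (-39/w)*(-23 + w) = -39*(-23 + w)/w)
-3897 - q(-15*1) = -3897 - (-39 + 897/((-15*1))) = -3897 - (-39 + 897/(-15)) = -3897 - (-39 + 897*(-1/15)) = -3897 - (-39 - 299/5) = -3897 - 1*(-494/5) = -3897 + 494/5 = -18991/5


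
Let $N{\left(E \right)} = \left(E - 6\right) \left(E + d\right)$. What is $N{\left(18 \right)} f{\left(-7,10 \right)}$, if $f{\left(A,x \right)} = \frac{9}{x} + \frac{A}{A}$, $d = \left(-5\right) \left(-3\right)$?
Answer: $\frac{3762}{5} \approx 752.4$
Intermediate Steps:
$d = 15$
$f{\left(A,x \right)} = 1 + \frac{9}{x}$ ($f{\left(A,x \right)} = \frac{9}{x} + 1 = 1 + \frac{9}{x}$)
$N{\left(E \right)} = \left(-6 + E\right) \left(15 + E\right)$ ($N{\left(E \right)} = \left(E - 6\right) \left(E + 15\right) = \left(-6 + E\right) \left(15 + E\right)$)
$N{\left(18 \right)} f{\left(-7,10 \right)} = \left(-90 + 18^{2} + 9 \cdot 18\right) \frac{9 + 10}{10} = \left(-90 + 324 + 162\right) \frac{1}{10} \cdot 19 = 396 \cdot \frac{19}{10} = \frac{3762}{5}$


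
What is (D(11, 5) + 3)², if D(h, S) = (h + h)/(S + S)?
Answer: 676/25 ≈ 27.040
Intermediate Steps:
D(h, S) = h/S (D(h, S) = (2*h)/((2*S)) = (2*h)*(1/(2*S)) = h/S)
(D(11, 5) + 3)² = (11/5 + 3)² = (26/5)² = 676/25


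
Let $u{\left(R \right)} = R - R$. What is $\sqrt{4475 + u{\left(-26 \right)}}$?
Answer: $5 \sqrt{179} \approx 66.895$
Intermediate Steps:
$u{\left(R \right)} = 0$
$\sqrt{4475 + u{\left(-26 \right)}} = \sqrt{4475 + 0} = \sqrt{4475} = 5 \sqrt{179}$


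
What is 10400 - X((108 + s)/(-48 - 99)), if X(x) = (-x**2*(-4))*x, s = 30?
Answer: 1223938944/117649 ≈ 10403.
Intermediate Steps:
X(x) = 4*x**3 (X(x) = (4*x**2)*x = 4*x**3)
10400 - X((108 + s)/(-48 - 99)) = 10400 - 4*((108 + 30)/(-48 - 99))**3 = 10400 - 4*(138/(-147))**3 = 10400 - 4*(138*(-1/147))**3 = 10400 - 4*(-46/49)**3 = 10400 - 4*(-97336)/117649 = 10400 - 1*(-389344/117649) = 10400 + 389344/117649 = 1223938944/117649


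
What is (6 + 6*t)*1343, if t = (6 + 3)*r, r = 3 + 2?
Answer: 370668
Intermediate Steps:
r = 5
t = 45 (t = (6 + 3)*5 = 9*5 = 45)
(6 + 6*t)*1343 = (6 + 6*45)*1343 = (6 + 270)*1343 = 276*1343 = 370668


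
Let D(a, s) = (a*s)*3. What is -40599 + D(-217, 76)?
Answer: -90075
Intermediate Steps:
D(a, s) = 3*a*s
-40599 + D(-217, 76) = -40599 + 3*(-217)*76 = -40599 - 49476 = -90075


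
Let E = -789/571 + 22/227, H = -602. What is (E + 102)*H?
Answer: -7858744586/129617 ≈ -60631.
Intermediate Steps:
E = -166541/129617 (E = -789*1/571 + 22*(1/227) = -789/571 + 22/227 = -166541/129617 ≈ -1.2849)
(E + 102)*H = (-166541/129617 + 102)*(-602) = (13054393/129617)*(-602) = -7858744586/129617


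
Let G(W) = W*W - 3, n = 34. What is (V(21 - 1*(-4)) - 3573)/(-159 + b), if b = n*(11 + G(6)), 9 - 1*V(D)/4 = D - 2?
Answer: -19/7 ≈ -2.7143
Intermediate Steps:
G(W) = -3 + W² (G(W) = W² - 3 = -3 + W²)
V(D) = 44 - 4*D (V(D) = 36 - 4*(D - 2) = 36 - 4*(-2 + D) = 36 + (8 - 4*D) = 44 - 4*D)
b = 1496 (b = 34*(11 + (-3 + 6²)) = 34*(11 + (-3 + 36)) = 34*(11 + 33) = 34*44 = 1496)
(V(21 - 1*(-4)) - 3573)/(-159 + b) = ((44 - 4*(21 - 1*(-4))) - 3573)/(-159 + 1496) = ((44 - 4*(21 + 4)) - 3573)/1337 = ((44 - 4*25) - 3573)*(1/1337) = ((44 - 100) - 3573)*(1/1337) = (-56 - 3573)*(1/1337) = -3629*1/1337 = -19/7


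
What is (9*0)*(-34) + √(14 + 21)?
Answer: √35 ≈ 5.9161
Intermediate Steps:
(9*0)*(-34) + √(14 + 21) = 0*(-34) + √35 = 0 + √35 = √35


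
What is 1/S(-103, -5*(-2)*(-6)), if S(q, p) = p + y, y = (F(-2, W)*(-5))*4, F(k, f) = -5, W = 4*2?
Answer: 1/40 ≈ 0.025000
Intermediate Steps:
W = 8
y = 100 (y = -5*(-5)*4 = 25*4 = 100)
S(q, p) = 100 + p (S(q, p) = p + 100 = 100 + p)
1/S(-103, -5*(-2)*(-6)) = 1/(100 - 5*(-2)*(-6)) = 1/(100 + 10*(-6)) = 1/(100 - 60) = 1/40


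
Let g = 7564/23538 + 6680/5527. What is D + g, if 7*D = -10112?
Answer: -657061283218/455330841 ≈ -1443.0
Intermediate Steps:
g = 99520034/65047263 (g = 7564*(1/23538) + 6680*(1/5527) = 3782/11769 + 6680/5527 = 99520034/65047263 ≈ 1.5300)
D = -10112/7 (D = (⅐)*(-10112) = -10112/7 ≈ -1444.6)
D + g = -10112/7 + 99520034/65047263 = -657061283218/455330841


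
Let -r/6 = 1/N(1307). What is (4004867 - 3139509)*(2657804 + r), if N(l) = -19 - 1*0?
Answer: 43699092314956/19 ≈ 2.3000e+12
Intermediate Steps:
N(l) = -19 (N(l) = -19 + 0 = -19)
r = 6/19 (r = -6/(-19) = -6*(-1/19) = 6/19 ≈ 0.31579)
(4004867 - 3139509)*(2657804 + r) = (4004867 - 3139509)*(2657804 + 6/19) = 865358*(50498282/19) = 43699092314956/19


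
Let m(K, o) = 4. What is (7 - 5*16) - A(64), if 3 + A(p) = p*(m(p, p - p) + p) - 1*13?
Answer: -4409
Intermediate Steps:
A(p) = -16 + p*(4 + p) (A(p) = -3 + (p*(4 + p) - 1*13) = -3 + (p*(4 + p) - 13) = -3 + (-13 + p*(4 + p)) = -16 + p*(4 + p))
(7 - 5*16) - A(64) = (7 - 5*16) - (-16 + 64**2 + 4*64) = (7 - 80) - (-16 + 4096 + 256) = -73 - 1*4336 = -73 - 4336 = -4409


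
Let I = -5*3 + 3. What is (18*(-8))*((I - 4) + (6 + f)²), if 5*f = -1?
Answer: -63504/25 ≈ -2540.2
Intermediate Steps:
f = -⅕ (f = (⅕)*(-1) = -⅕ ≈ -0.20000)
I = -12 (I = -15 + 3 = -12)
(18*(-8))*((I - 4) + (6 + f)²) = (18*(-8))*((-12 - 4) + (6 - ⅕)²) = -144*(-16 + (29/5)²) = -144*(-16 + 841/25) = -144*441/25 = -63504/25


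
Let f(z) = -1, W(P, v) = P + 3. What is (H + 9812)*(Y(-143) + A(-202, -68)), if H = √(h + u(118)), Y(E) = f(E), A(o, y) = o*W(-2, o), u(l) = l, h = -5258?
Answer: -1991836 - 406*I*√1285 ≈ -1.9918e+6 - 14554.0*I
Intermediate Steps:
W(P, v) = 3 + P
A(o, y) = o (A(o, y) = o*(3 - 2) = o*1 = o)
Y(E) = -1
H = 2*I*√1285 (H = √(-5258 + 118) = √(-5140) = 2*I*√1285 ≈ 71.694*I)
(H + 9812)*(Y(-143) + A(-202, -68)) = (2*I*√1285 + 9812)*(-1 - 202) = (9812 + 2*I*√1285)*(-203) = -1991836 - 406*I*√1285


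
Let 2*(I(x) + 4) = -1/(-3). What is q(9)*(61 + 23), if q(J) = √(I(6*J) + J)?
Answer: 14*√186 ≈ 190.93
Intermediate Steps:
I(x) = -23/6 (I(x) = -4 + (-1/(-3))/2 = -4 + (-1*(-⅓))/2 = -4 + (½)*(⅓) = -4 + ⅙ = -23/6)
q(J) = √(-23/6 + J)
q(9)*(61 + 23) = (√(-138 + 36*9)/6)*(61 + 23) = (√(-138 + 324)/6)*84 = (√186/6)*84 = 14*√186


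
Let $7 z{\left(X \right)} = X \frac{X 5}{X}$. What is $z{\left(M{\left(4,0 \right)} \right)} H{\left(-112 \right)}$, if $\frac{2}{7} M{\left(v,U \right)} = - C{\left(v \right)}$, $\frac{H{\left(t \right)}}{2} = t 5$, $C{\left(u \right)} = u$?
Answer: $11200$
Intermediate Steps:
$H{\left(t \right)} = 10 t$ ($H{\left(t \right)} = 2 t 5 = 2 \cdot 5 t = 10 t$)
$M{\left(v,U \right)} = - \frac{7 v}{2}$ ($M{\left(v,U \right)} = \frac{7 \left(- v\right)}{2} = - \frac{7 v}{2}$)
$z{\left(X \right)} = \frac{5 X}{7}$ ($z{\left(X \right)} = \frac{X \frac{X 5}{X}}{7} = \frac{X \frac{5 X}{X}}{7} = \frac{X 5}{7} = \frac{5 X}{7}$)
$z{\left(M{\left(4,0 \right)} \right)} H{\left(-112 \right)} = \frac{5 \left(\left(- \frac{7}{2}\right) 4\right)}{7} \cdot 10 \left(-112\right) = \frac{5}{7} \left(-14\right) \left(-1120\right) = \left(-10\right) \left(-1120\right) = 11200$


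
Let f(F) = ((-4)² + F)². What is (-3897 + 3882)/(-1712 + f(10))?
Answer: 15/1036 ≈ 0.014479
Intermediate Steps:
f(F) = (16 + F)²
(-3897 + 3882)/(-1712 + f(10)) = (-3897 + 3882)/(-1712 + (16 + 10)²) = -15/(-1712 + 26²) = -15/(-1712 + 676) = -15/(-1036) = -15*(-1/1036) = 15/1036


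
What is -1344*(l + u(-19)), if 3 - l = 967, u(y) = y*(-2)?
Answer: 1244544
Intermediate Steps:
u(y) = -2*y
l = -964 (l = 3 - 1*967 = 3 - 967 = -964)
-1344*(l + u(-19)) = -1344*(-964 - 2*(-19)) = -1344*(-964 + 38) = -1344*(-926) = 1244544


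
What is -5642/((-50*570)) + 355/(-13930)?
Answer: 1711889/9925125 ≈ 0.17248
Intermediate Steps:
-5642/((-50*570)) + 355/(-13930) = -5642/(-28500) + 355*(-1/13930) = -5642*(-1/28500) - 71/2786 = 2821/14250 - 71/2786 = 1711889/9925125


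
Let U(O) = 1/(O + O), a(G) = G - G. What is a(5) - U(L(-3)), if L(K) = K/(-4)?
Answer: -⅔ ≈ -0.66667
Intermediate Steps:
L(K) = -K/4 (L(K) = K*(-¼) = -K/4)
a(G) = 0
U(O) = 1/(2*O)
a(5) - U(L(-3)) = 0 - 1/(2*((-¼*(-3)))) = 0 - 1/(2*¾) = 0 - 4/(2*3) = 0 - 1*⅔ = 0 - ⅔ = -⅔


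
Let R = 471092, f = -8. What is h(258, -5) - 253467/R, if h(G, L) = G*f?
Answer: -972587355/471092 ≈ -2064.5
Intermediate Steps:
h(G, L) = -8*G (h(G, L) = G*(-8) = -8*G)
h(258, -5) - 253467/R = -8*258 - 253467/471092 = -2064 - 253467*1/471092 = -2064 - 253467/471092 = -972587355/471092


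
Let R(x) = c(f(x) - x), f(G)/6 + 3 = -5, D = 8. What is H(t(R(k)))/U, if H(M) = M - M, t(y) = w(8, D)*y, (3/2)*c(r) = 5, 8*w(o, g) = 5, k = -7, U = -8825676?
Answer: 0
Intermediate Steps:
w(o, g) = 5/8 (w(o, g) = (⅛)*5 = 5/8)
f(G) = -48 (f(G) = -18 + 6*(-5) = -18 - 30 = -48)
c(r) = 10/3 (c(r) = (⅔)*5 = 10/3)
R(x) = 10/3
t(y) = 5*y/8
H(M) = 0
H(t(R(k)))/U = 0/(-8825676) = 0*(-1/8825676) = 0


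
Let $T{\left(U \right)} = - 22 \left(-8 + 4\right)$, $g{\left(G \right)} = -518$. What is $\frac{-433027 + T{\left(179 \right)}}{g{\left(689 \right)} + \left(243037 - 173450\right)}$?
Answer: $- \frac{11101}{1771} \approx -6.2682$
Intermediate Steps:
$T{\left(U \right)} = 88$ ($T{\left(U \right)} = \left(-22\right) \left(-4\right) = 88$)
$\frac{-433027 + T{\left(179 \right)}}{g{\left(689 \right)} + \left(243037 - 173450\right)} = \frac{-433027 + 88}{-518 + \left(243037 - 173450\right)} = - \frac{432939}{-518 + 69587} = - \frac{432939}{69069} = \left(-432939\right) \frac{1}{69069} = - \frac{11101}{1771}$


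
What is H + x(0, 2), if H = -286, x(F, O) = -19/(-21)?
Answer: -5987/21 ≈ -285.10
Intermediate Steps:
x(F, O) = 19/21 (x(F, O) = -19*(-1/21) = 19/21)
H + x(0, 2) = -286 + 19/21 = -5987/21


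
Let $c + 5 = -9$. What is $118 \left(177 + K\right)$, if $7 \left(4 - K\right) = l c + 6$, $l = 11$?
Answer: $\frac{166970}{7} \approx 23853.0$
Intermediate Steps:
$c = -14$ ($c = -5 - 9 = -14$)
$K = \frac{176}{7}$ ($K = 4 - \frac{11 \left(-14\right) + 6}{7} = 4 - \frac{-154 + 6}{7} = 4 - - \frac{148}{7} = 4 + \frac{148}{7} = \frac{176}{7} \approx 25.143$)
$118 \left(177 + K\right) = 118 \left(177 + \frac{176}{7}\right) = 118 \cdot \frac{1415}{7} = \frac{166970}{7}$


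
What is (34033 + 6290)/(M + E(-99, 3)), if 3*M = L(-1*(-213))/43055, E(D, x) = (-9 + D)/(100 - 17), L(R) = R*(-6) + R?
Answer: -28819372299/935881 ≈ -30794.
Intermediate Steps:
L(R) = -5*R (L(R) = -6*R + R = -5*R)
E(D, x) = -9/83 + D/83 (E(D, x) = (-9 + D)/83 = (-9 + D)*(1/83) = -9/83 + D/83)
M = -71/8611 (M = (-(-5)*(-213)/43055)/3 = (-5*213*(1/43055))/3 = (-1065*1/43055)/3 = (⅓)*(-213/8611) = -71/8611 ≈ -0.0082453)
(34033 + 6290)/(M + E(-99, 3)) = (34033 + 6290)/(-71/8611 + (-9/83 + (1/83)*(-99))) = 40323/(-71/8611 + (-9/83 - 99/83)) = 40323/(-71/8611 - 108/83) = 40323/(-935881/714713) = 40323*(-714713/935881) = -28819372299/935881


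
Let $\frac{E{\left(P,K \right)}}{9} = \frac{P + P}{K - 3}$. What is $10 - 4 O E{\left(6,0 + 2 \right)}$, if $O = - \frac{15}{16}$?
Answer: $-4050$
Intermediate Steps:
$E{\left(P,K \right)} = \frac{18 P}{-3 + K}$ ($E{\left(P,K \right)} = 9 \frac{P + P}{K - 3} = 9 \frac{2 P}{-3 + K} = \frac{18 P}{-3 + K}$)
$O = - \frac{15}{16}$ ($O = \left(-15\right) \frac{1}{16} = - \frac{15}{16} \approx -0.9375$)
$10 - 4 O E{\left(6,0 + 2 \right)} = 10 \left(-4\right) \left(- \frac{15}{16}\right) 18 \cdot 6 \frac{1}{-3 + \left(0 + 2\right)} = 10 \frac{15 \cdot 18 \cdot 6 \frac{1}{-3 + 2}}{4} = 10 \frac{15 \cdot 18 \cdot 6 \frac{1}{-1}}{4} = 10 \frac{15 \cdot 18 \cdot 6 \left(-1\right)}{4} = 10 \cdot \frac{15}{4} \left(-108\right) = 10 \left(-405\right) = -4050$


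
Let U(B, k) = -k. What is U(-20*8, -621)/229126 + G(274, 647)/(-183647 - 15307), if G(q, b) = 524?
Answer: 75835/990989874 ≈ 7.6524e-5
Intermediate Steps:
U(-20*8, -621)/229126 + G(274, 647)/(-183647 - 15307) = -1*(-621)/229126 + 524/(-183647 - 15307) = 621*(1/229126) + 524/(-198954) = 27/9962 + 524*(-1/198954) = 27/9962 - 262/99477 = 75835/990989874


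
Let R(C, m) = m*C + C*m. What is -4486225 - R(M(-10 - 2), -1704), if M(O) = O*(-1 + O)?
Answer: -3954577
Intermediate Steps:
R(C, m) = 2*C*m (R(C, m) = C*m + C*m = 2*C*m)
-4486225 - R(M(-10 - 2), -1704) = -4486225 - 2*(-10 - 2)*(-1 + (-10 - 2))*(-1704) = -4486225 - 2*(-12*(-1 - 12))*(-1704) = -4486225 - 2*(-12*(-13))*(-1704) = -4486225 - 2*156*(-1704) = -4486225 - 1*(-531648) = -4486225 + 531648 = -3954577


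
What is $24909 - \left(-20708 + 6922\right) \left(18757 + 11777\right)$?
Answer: $420966633$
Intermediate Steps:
$24909 - \left(-20708 + 6922\right) \left(18757 + 11777\right) = 24909 - \left(-13786\right) 30534 = 24909 - -420941724 = 24909 + 420941724 = 420966633$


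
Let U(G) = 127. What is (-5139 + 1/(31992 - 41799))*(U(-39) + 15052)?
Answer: -764993883146/9807 ≈ -7.8005e+7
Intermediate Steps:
(-5139 + 1/(31992 - 41799))*(U(-39) + 15052) = (-5139 + 1/(31992 - 41799))*(127 + 15052) = (-5139 + 1/(-9807))*15179 = (-5139 - 1/9807)*15179 = -50398174/9807*15179 = -764993883146/9807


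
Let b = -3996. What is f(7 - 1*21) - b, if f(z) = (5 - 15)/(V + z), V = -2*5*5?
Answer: 127877/32 ≈ 3996.2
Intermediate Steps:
V = -50 (V = -10*5 = -50)
f(z) = -10/(-50 + z) (f(z) = (5 - 15)/(-50 + z) = -10/(-50 + z))
f(7 - 1*21) - b = -10/(-50 + (7 - 1*21)) - 1*(-3996) = -10/(-50 + (7 - 21)) + 3996 = -10/(-50 - 14) + 3996 = -10/(-64) + 3996 = -10*(-1/64) + 3996 = 5/32 + 3996 = 127877/32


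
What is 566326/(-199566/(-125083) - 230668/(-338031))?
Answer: 11972678590005399/48156069995 ≈ 2.4862e+5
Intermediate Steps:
566326/(-199566/(-125083) - 230668/(-338031)) = 566326/(-199566*(-1/125083) - 230668*(-1/338031)) = 566326/(199566/125083 + 230668/338031) = 566326/(96312139990/42281931573) = 566326*(42281931573/96312139990) = 11972678590005399/48156069995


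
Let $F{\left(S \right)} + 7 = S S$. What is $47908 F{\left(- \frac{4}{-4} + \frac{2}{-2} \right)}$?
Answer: $-335356$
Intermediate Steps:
$F{\left(S \right)} = -7 + S^{2}$ ($F{\left(S \right)} = -7 + S S = -7 + S^{2}$)
$47908 F{\left(- \frac{4}{-4} + \frac{2}{-2} \right)} = 47908 \left(-7 + \left(- \frac{4}{-4} + \frac{2}{-2}\right)^{2}\right) = 47908 \left(-7 + \left(\left(-4\right) \left(- \frac{1}{4}\right) + 2 \left(- \frac{1}{2}\right)\right)^{2}\right) = 47908 \left(-7 + \left(1 - 1\right)^{2}\right) = 47908 \left(-7 + 0^{2}\right) = 47908 \left(-7 + 0\right) = 47908 \left(-7\right) = -335356$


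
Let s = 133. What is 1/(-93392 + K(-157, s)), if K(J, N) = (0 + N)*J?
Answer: -1/114273 ≈ -8.7510e-6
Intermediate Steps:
K(J, N) = J*N (K(J, N) = N*J = J*N)
1/(-93392 + K(-157, s)) = 1/(-93392 - 157*133) = 1/(-93392 - 20881) = 1/(-114273) = -1/114273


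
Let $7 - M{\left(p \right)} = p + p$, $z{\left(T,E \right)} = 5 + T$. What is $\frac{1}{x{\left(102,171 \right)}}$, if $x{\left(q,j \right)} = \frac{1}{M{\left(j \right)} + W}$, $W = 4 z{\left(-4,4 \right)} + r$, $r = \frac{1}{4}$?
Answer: $- \frac{1323}{4} \approx -330.75$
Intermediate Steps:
$M{\left(p \right)} = 7 - 2 p$ ($M{\left(p \right)} = 7 - \left(p + p\right) = 7 - 2 p$)
$r = \frac{1}{4} \approx 0.25$
$W = \frac{17}{4}$ ($W = 4 \left(5 - 4\right) + \frac{1}{4} = 4 \cdot 1 + \frac{1}{4} = 4 + \frac{1}{4} = \frac{17}{4} \approx 4.25$)
$x{\left(q,j \right)} = \frac{1}{\frac{45}{4} - 2 j}$ ($x{\left(q,j \right)} = \frac{1}{\left(7 - 2 j\right) + \frac{17}{4}} = \frac{1}{\frac{45}{4} - 2 j}$)
$\frac{1}{x{\left(102,171 \right)}} = \frac{1}{4 \frac{1}{45 - 1368}} = \frac{1}{4 \frac{1}{-1323}} = \frac{1}{4 \left(- \frac{1}{1323}\right)} = \frac{1}{- \frac{4}{1323}} = - \frac{1323}{4}$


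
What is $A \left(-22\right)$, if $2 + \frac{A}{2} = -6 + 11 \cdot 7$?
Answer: $-3036$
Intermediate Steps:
$A = 138$ ($A = -4 + 2 \left(-6 + 11 \cdot 7\right) = -4 + 2 \left(-6 + 77\right) = -4 + 2 \cdot 71 = -4 + 142 = 138$)
$A \left(-22\right) = 138 \left(-22\right) = -3036$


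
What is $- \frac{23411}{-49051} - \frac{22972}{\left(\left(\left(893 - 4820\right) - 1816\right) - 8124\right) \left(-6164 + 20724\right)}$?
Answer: $\frac{1181972526573}{2475892389880} \approx 0.47739$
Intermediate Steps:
$- \frac{23411}{-49051} - \frac{22972}{\left(\left(\left(893 - 4820\right) - 1816\right) - 8124\right) \left(-6164 + 20724\right)} = \left(-23411\right) \left(- \frac{1}{49051}\right) - \frac{22972}{\left(\left(-3927 - 1816\right) - 8124\right) 14560} = \frac{23411}{49051} - \frac{22972}{\left(-5743 - 8124\right) 14560} = \frac{23411}{49051} - \frac{22972}{\left(-13867\right) 14560} = \frac{23411}{49051} - \frac{22972}{-201903520} = \frac{23411}{49051} - - \frac{5743}{50475880} = \frac{23411}{49051} + \frac{5743}{50475880} = \frac{1181972526573}{2475892389880}$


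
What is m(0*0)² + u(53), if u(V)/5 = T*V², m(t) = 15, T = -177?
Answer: -2485740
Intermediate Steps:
u(V) = -885*V² (u(V) = 5*(-177*V²) = -885*V²)
m(0*0)² + u(53) = 15² - 885*53² = 225 - 885*2809 = 225 - 2485965 = -2485740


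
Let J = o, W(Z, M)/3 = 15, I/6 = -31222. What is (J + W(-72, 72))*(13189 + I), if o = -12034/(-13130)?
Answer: -52494014206/6565 ≈ -7.9960e+6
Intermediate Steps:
I = -187332 (I = 6*(-31222) = -187332)
W(Z, M) = 45 (W(Z, M) = 3*15 = 45)
o = 6017/6565 (o = -12034*(-1/13130) = 6017/6565 ≈ 0.91653)
J = 6017/6565 ≈ 0.91653
(J + W(-72, 72))*(13189 + I) = (6017/6565 + 45)*(13189 - 187332) = (301442/6565)*(-174143) = -52494014206/6565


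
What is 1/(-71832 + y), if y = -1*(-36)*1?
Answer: -1/71796 ≈ -1.3928e-5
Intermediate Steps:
y = 36 (y = 36*1 = 36)
1/(-71832 + y) = 1/(-71832 + 36) = 1/(-71796) = -1/71796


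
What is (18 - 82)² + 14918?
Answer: 19014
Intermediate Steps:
(18 - 82)² + 14918 = (-64)² + 14918 = 4096 + 14918 = 19014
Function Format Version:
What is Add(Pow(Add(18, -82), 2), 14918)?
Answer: 19014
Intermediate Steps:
Add(Pow(Add(18, -82), 2), 14918) = Add(Pow(-64, 2), 14918) = Add(4096, 14918) = 19014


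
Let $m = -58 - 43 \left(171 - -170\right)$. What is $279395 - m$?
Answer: $294116$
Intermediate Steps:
$m = -14721$ ($m = -58 - 43 \left(171 + 170\right) = -58 - 14663 = -14721$)
$279395 - m = 279395 - -14721 = 279395 + 14721 = 294116$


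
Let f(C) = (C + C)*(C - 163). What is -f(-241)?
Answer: -194728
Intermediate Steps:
f(C) = 2*C*(-163 + C) (f(C) = (2*C)*(-163 + C) = 2*C*(-163 + C))
-f(-241) = -2*(-241)*(-163 - 241) = -2*(-241)*(-404) = -1*194728 = -194728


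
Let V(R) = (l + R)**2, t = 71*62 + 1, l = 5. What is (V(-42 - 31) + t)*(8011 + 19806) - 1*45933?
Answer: 251058126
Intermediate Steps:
t = 4403 (t = 4402 + 1 = 4403)
V(R) = (5 + R)**2
(V(-42 - 31) + t)*(8011 + 19806) - 1*45933 = ((5 + (-42 - 31))**2 + 4403)*(8011 + 19806) - 1*45933 = ((5 - 73)**2 + 4403)*27817 - 45933 = ((-68)**2 + 4403)*27817 - 45933 = (4624 + 4403)*27817 - 45933 = 9027*27817 - 45933 = 251104059 - 45933 = 251058126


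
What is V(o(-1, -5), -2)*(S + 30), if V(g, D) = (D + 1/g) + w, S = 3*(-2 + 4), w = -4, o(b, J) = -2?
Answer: -234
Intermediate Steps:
S = 6 (S = 3*2 = 6)
V(g, D) = -4 + D + 1/g (V(g, D) = (D + 1/g) - 4 = -4 + D + 1/g)
V(o(-1, -5), -2)*(S + 30) = (-4 - 2 + 1/(-2))*(6 + 30) = (-4 - 2 - ½)*36 = -13/2*36 = -234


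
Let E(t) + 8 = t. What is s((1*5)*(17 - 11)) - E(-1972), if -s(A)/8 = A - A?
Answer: 1980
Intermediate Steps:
E(t) = -8 + t
s(A) = 0 (s(A) = -8*(A - A) = -8*0 = 0)
s((1*5)*(17 - 11)) - E(-1972) = 0 - (-8 - 1972) = 0 - 1*(-1980) = 0 + 1980 = 1980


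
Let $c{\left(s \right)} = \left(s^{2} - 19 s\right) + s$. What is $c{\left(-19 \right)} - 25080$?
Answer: $-24377$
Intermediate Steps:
$c{\left(s \right)} = s^{2} - 18 s$
$c{\left(-19 \right)} - 25080 = - 19 \left(-18 - 19\right) - 25080 = \left(-19\right) \left(-37\right) - 25080 = 703 - 25080 = -24377$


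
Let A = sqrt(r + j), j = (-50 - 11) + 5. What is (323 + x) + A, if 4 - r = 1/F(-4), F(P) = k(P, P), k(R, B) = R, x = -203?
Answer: 120 + 3*I*sqrt(23)/2 ≈ 120.0 + 7.1937*I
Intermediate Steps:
F(P) = P
j = -56 (j = -61 + 5 = -56)
r = 17/4 (r = 4 - 1/(-4) = 4 - 1*(-1/4) = 4 + 1/4 = 17/4 ≈ 4.2500)
A = 3*I*sqrt(23)/2 (A = sqrt(17/4 - 56) = sqrt(-207/4) = 3*I*sqrt(23)/2 ≈ 7.1937*I)
(323 + x) + A = (323 - 203) + 3*I*sqrt(23)/2 = 120 + 3*I*sqrt(23)/2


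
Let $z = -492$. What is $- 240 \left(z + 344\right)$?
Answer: $35520$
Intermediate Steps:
$- 240 \left(z + 344\right) = - 240 \left(-492 + 344\right) = \left(-240\right) \left(-148\right) = 35520$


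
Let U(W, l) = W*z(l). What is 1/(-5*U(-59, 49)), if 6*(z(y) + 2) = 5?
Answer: -6/2065 ≈ -0.0029056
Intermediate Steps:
z(y) = -7/6 (z(y) = -2 + (⅙)*5 = -2 + ⅚ = -7/6)
U(W, l) = -7*W/6 (U(W, l) = W*(-7/6) = -7*W/6)
1/(-5*U(-59, 49)) = 1/(-(-35)*(-59)/6) = 1/(-5*413/6) = 1/(-2065/6) = -6/2065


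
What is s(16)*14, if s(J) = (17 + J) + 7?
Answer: 560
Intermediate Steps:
s(J) = 24 + J
s(16)*14 = (24 + 16)*14 = 40*14 = 560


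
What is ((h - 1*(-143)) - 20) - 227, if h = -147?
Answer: -251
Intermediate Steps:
((h - 1*(-143)) - 20) - 227 = ((-147 - 1*(-143)) - 20) - 227 = ((-147 + 143) - 20) - 227 = (-4 - 20) - 227 = -24 - 227 = -251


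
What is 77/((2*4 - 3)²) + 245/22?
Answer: 7819/550 ≈ 14.216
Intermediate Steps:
77/((2*4 - 3)²) + 245/22 = 77/((8 - 3)²) + 245*(1/22) = 77/(5²) + 245/22 = 77/25 + 245/22 = 7819/550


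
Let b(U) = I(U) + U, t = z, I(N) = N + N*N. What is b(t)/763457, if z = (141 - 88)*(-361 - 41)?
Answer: 453903024/763457 ≈ 594.54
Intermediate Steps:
I(N) = N + N**2
z = -21306 (z = 53*(-402) = -21306)
t = -21306
b(U) = U + U*(1 + U) (b(U) = U*(1 + U) + U = U + U*(1 + U))
b(t)/763457 = -21306*(2 - 21306)/763457 = -21306*(-21304)*(1/763457) = 453903024*(1/763457) = 453903024/763457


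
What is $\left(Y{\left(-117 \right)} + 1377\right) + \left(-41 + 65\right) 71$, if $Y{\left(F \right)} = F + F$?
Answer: $2847$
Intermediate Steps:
$Y{\left(F \right)} = 2 F$
$\left(Y{\left(-117 \right)} + 1377\right) + \left(-41 + 65\right) 71 = \left(2 \left(-117\right) + 1377\right) + \left(-41 + 65\right) 71 = \left(-234 + 1377\right) + 24 \cdot 71 = 1143 + 1704 = 2847$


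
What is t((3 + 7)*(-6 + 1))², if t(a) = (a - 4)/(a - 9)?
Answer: 2916/3481 ≈ 0.83769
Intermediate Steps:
t(a) = (-4 + a)/(-9 + a)
t((3 + 7)*(-6 + 1))² = ((-4 + (3 + 7)*(-6 + 1))/(-9 + (3 + 7)*(-6 + 1)))² = ((-4 + 10*(-5))/(-9 + 10*(-5)))² = ((-4 - 50)/(-9 - 50))² = (-54/(-59))² = (-1/59*(-54))² = (54/59)² = 2916/3481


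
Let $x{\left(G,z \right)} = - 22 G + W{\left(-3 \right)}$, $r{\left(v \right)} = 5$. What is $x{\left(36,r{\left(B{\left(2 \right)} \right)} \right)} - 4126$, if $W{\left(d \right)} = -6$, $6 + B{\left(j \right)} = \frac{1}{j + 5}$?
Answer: $-4924$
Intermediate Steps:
$B{\left(j \right)} = -6 + \frac{1}{5 + j}$ ($B{\left(j \right)} = -6 + \frac{1}{j + 5} = -6 + \frac{1}{5 + j}$)
$x{\left(G,z \right)} = -6 - 22 G$ ($x{\left(G,z \right)} = - 22 G - 6 = -6 - 22 G$)
$x{\left(36,r{\left(B{\left(2 \right)} \right)} \right)} - 4126 = \left(-6 - 792\right) - 4126 = -798 - 4126 = -4924$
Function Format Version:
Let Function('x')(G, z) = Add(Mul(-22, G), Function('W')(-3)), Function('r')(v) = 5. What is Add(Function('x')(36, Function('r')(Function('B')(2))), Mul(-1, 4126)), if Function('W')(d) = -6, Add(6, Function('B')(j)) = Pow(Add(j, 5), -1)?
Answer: -4924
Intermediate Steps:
Function('B')(j) = Add(-6, Pow(Add(5, j), -1)) (Function('B')(j) = Add(-6, Pow(Add(j, 5), -1)) = Add(-6, Pow(Add(5, j), -1)))
Function('x')(G, z) = Add(-6, Mul(-22, G)) (Function('x')(G, z) = Add(Mul(-22, G), -6) = Add(-6, Mul(-22, G)))
Add(Function('x')(36, Function('r')(Function('B')(2))), Mul(-1, 4126)) = Add(Add(-6, Mul(-22, 36)), Mul(-1, 4126)) = Add(Add(-6, -792), -4126) = Add(-798, -4126) = -4924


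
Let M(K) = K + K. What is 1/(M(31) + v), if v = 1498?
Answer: 1/1560 ≈ 0.00064103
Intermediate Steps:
M(K) = 2*K
1/(M(31) + v) = 1/(2*31 + 1498) = 1/(62 + 1498) = 1/1560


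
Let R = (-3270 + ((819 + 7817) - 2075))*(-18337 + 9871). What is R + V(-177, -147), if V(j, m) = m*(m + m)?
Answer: -27818388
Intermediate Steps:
V(j, m) = 2*m² (V(j, m) = m*(2*m) = 2*m²)
R = -27861606 (R = (-3270 + (8636 - 2075))*(-8466) = (-3270 + 6561)*(-8466) = 3291*(-8466) = -27861606)
R + V(-177, -147) = -27861606 + 2*(-147)² = -27861606 + 2*21609 = -27861606 + 43218 = -27818388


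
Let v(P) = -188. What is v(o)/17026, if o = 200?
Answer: -94/8513 ≈ -0.011042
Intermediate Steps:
v(o)/17026 = -188/17026 = -188*1/17026 = -94/8513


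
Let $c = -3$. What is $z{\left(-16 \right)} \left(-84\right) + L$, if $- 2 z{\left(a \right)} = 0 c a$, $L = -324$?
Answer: $-324$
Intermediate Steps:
$z{\left(a \right)} = 0$ ($z{\left(a \right)} = - \frac{0 \left(-3\right) a}{2} = - \frac{0 a}{2} = \left(- \frac{1}{2}\right) 0 = 0$)
$z{\left(-16 \right)} \left(-84\right) + L = 0 \left(-84\right) - 324 = 0 - 324 = -324$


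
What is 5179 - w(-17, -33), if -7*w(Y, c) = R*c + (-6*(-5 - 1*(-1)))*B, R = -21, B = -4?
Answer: 36850/7 ≈ 5264.3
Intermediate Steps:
w(Y, c) = 96/7 + 3*c (w(Y, c) = -(-21*c - 6*(-5 - 1*(-1))*(-4))/7 = -(-21*c - 6*(-5 + 1)*(-4))/7 = -(-21*c - 6*(-4)*(-4))/7 = -(-21*c + 24*(-4))/7 = -(-21*c - 96)/7 = -(-96 - 21*c)/7 = 96/7 + 3*c)
5179 - w(-17, -33) = 5179 - (96/7 + 3*(-33)) = 5179 - (96/7 - 99) = 5179 - 1*(-597/7) = 5179 + 597/7 = 36850/7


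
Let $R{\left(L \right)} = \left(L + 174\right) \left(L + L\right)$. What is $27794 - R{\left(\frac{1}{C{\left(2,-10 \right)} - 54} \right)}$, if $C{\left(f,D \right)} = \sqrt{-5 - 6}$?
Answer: $\frac{60 \left(50035 \sqrt{11} + 1346006 i\right)}{108 \sqrt{11} + 2905 i} \approx 27800.0 + 0.39424 i$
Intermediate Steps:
$C{\left(f,D \right)} = i \sqrt{11}$ ($C{\left(f,D \right)} = \sqrt{-11} = i \sqrt{11}$)
$R{\left(L \right)} = 2 L \left(174 + L\right)$ ($R{\left(L \right)} = \left(174 + L\right) 2 L = 2 L \left(174 + L\right)$)
$27794 - R{\left(\frac{1}{C{\left(2,-10 \right)} - 54} \right)} = 27794 - \frac{2 \left(174 + \frac{1}{i \sqrt{11} - 54}\right)}{i \sqrt{11} - 54} = 27794 - \frac{2 \left(174 + \frac{1}{-54 + i \sqrt{11}}\right)}{-54 + i \sqrt{11}}$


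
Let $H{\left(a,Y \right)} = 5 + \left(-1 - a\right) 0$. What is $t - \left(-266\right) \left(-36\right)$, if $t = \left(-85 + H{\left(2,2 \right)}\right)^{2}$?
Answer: $-3176$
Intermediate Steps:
$H{\left(a,Y \right)} = 5$ ($H{\left(a,Y \right)} = 5 + 0 = 5$)
$t = 6400$ ($t = \left(-85 + 5\right)^{2} = \left(-80\right)^{2} = 6400$)
$t - \left(-266\right) \left(-36\right) = 6400 - \left(-266\right) \left(-36\right) = 6400 - 9576 = -3176$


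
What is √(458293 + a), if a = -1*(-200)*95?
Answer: √477293 ≈ 690.86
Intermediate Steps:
a = 19000 (a = 200*95 = 19000)
√(458293 + a) = √(458293 + 19000) = √477293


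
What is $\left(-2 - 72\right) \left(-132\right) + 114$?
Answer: $9882$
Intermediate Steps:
$\left(-2 - 72\right) \left(-132\right) + 114 = \left(-74\right) \left(-132\right) + 114 = 9768 + 114 = 9882$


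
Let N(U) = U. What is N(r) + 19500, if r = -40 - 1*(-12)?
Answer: 19472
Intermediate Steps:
r = -28 (r = -40 + 12 = -28)
N(r) + 19500 = -28 + 19500 = 19472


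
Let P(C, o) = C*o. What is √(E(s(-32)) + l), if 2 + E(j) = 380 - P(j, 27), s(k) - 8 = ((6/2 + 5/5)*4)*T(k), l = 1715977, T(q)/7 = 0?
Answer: √1716139 ≈ 1310.0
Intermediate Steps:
T(q) = 0 (T(q) = 7*0 = 0)
s(k) = 8 (s(k) = 8 + ((6/2 + 5/5)*4)*0 = 8 + ((6*(½) + 5*(⅕))*4)*0 = 8 + ((3 + 1)*4)*0 = 8 + (4*4)*0 = 8 + 16*0 = 8 + 0 = 8)
E(j) = 378 - 27*j (E(j) = -2 + (380 - j*27) = -2 + (380 - 27*j) = 378 - 27*j)
√(E(s(-32)) + l) = √((378 - 27*8) + 1715977) = √((378 - 216) + 1715977) = √(162 + 1715977) = √1716139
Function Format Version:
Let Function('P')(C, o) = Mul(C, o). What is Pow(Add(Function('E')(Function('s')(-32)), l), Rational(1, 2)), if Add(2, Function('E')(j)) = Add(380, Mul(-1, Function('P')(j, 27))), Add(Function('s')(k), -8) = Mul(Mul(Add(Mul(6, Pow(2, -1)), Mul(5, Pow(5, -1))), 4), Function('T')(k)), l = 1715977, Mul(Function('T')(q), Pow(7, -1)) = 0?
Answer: Pow(1716139, Rational(1, 2)) ≈ 1310.0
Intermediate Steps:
Function('T')(q) = 0 (Function('T')(q) = Mul(7, 0) = 0)
Function('s')(k) = 8 (Function('s')(k) = Add(8, Mul(Mul(Add(Mul(6, Pow(2, -1)), Mul(5, Pow(5, -1))), 4), 0)) = Add(8, Mul(Mul(Add(Mul(6, Rational(1, 2)), Mul(5, Rational(1, 5))), 4), 0)) = Add(8, Mul(Mul(Add(3, 1), 4), 0)) = Add(8, Mul(Mul(4, 4), 0)) = Add(8, Mul(16, 0)) = Add(8, 0) = 8)
Function('E')(j) = Add(378, Mul(-27, j)) (Function('E')(j) = Add(-2, Add(380, Mul(-1, Mul(j, 27)))) = Add(-2, Add(380, Mul(-1, Mul(27, j)))) = Add(-2, Add(380, Mul(-27, j))) = Add(378, Mul(-27, j)))
Pow(Add(Function('E')(Function('s')(-32)), l), Rational(1, 2)) = Pow(Add(Add(378, Mul(-27, 8)), 1715977), Rational(1, 2)) = Pow(Add(Add(378, -216), 1715977), Rational(1, 2)) = Pow(Add(162, 1715977), Rational(1, 2)) = Pow(1716139, Rational(1, 2))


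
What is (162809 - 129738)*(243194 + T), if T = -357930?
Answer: -3794434256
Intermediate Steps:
(162809 - 129738)*(243194 + T) = (162809 - 129738)*(243194 - 357930) = 33071*(-114736) = -3794434256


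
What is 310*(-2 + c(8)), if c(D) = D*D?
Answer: 19220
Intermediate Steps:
c(D) = D²
310*(-2 + c(8)) = 310*(-2 + 8²) = 310*(-2 + 64) = 310*62 = 19220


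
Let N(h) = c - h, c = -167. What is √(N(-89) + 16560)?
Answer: √16482 ≈ 128.38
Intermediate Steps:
N(h) = -167 - h
√(N(-89) + 16560) = √((-167 - 1*(-89)) + 16560) = √((-167 + 89) + 16560) = √(-78 + 16560) = √16482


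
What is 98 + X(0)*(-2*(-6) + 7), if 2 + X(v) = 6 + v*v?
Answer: 174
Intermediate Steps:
X(v) = 4 + v² (X(v) = -2 + (6 + v*v) = -2 + (6 + v²) = 4 + v²)
98 + X(0)*(-2*(-6) + 7) = 98 + (4 + 0²)*(-2*(-6) + 7) = 98 + (4 + 0)*(12 + 7) = 98 + 4*19 = 98 + 76 = 174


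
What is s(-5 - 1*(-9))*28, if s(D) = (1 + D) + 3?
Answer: 224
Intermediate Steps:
s(D) = 4 + D
s(-5 - 1*(-9))*28 = (4 + (-5 - 1*(-9)))*28 = (4 + (-5 + 9))*28 = (4 + 4)*28 = 8*28 = 224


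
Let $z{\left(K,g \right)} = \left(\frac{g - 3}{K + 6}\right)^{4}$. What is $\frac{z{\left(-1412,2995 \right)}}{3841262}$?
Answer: $\frac{2504357808128}{469099785547534711} \approx 5.3386 \cdot 10^{-6}$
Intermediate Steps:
$z{\left(K,g \right)} = \frac{\left(-3 + g\right)^{4}}{\left(6 + K\right)^{4}}$ ($z{\left(K,g \right)} = \left(\frac{-3 + g}{6 + K}\right)^{4} = \frac{\left(-3 + g\right)^{4}}{\left(6 + K\right)^{4}}$)
$\frac{z{\left(-1412,2995 \right)}}{3841262} = \frac{\left(-3 + 2995\right)^{4} \frac{1}{\left(6 - 1412\right)^{4}}}{3841262} = \frac{2992^{4}}{3907880570896} \cdot \frac{1}{3841262} = 80139449860096 \cdot \frac{1}{3907880570896} \cdot \frac{1}{3841262} = \frac{5008715616256}{244242535681} \cdot \frac{1}{3841262} = \frac{2504357808128}{469099785547534711}$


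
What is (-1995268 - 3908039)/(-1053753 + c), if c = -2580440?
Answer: 5903307/3634193 ≈ 1.6244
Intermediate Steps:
(-1995268 - 3908039)/(-1053753 + c) = (-1995268 - 3908039)/(-1053753 - 2580440) = -5903307/(-3634193) = -5903307*(-1/3634193) = 5903307/3634193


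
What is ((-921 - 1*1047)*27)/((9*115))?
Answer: -5904/115 ≈ -51.339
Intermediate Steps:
((-921 - 1*1047)*27)/((9*115)) = ((-921 - 1047)*27)/1035 = -1968*27*(1/1035) = -53136*1/1035 = -5904/115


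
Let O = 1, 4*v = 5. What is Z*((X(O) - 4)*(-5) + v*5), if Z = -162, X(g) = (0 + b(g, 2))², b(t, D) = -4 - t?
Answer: 31995/2 ≈ 15998.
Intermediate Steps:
v = 5/4 (v = (¼)*5 = 5/4 ≈ 1.2500)
X(g) = (-4 - g)² (X(g) = (0 + (-4 - g))² = (-4 - g)²)
Z*((X(O) - 4)*(-5) + v*5) = -162*(((4 + 1)² - 4)*(-5) + (5/4)*5) = -162*((5² - 4)*(-5) + 25/4) = -162*((25 - 4)*(-5) + 25/4) = -162*(21*(-5) + 25/4) = -162*(-105 + 25/4) = -162*(-395/4) = 31995/2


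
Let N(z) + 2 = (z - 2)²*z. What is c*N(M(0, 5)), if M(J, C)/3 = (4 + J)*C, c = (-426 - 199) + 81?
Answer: -109799872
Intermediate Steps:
c = -544 (c = -625 + 81 = -544)
M(J, C) = 3*C*(4 + J) (M(J, C) = 3*((4 + J)*C) = 3*(C*(4 + J)) = 3*C*(4 + J))
N(z) = -2 + z*(-2 + z)² (N(z) = -2 + (z - 2)²*z = -2 + (-2 + z)²*z = -2 + z*(-2 + z)²)
c*N(M(0, 5)) = -544*(-2 + (3*5*(4 + 0))*(-2 + 3*5*(4 + 0))²) = -544*(-2 + (3*5*4)*(-2 + 3*5*4)²) = -544*(-2 + 60*(-2 + 60)²) = -544*(-2 + 60*58²) = -544*(-2 + 60*3364) = -544*(-2 + 201840) = -544*201838 = -109799872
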